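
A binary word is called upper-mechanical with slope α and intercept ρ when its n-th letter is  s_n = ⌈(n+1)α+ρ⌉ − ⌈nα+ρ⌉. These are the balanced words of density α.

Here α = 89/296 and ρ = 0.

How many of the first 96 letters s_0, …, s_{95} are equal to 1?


#1s = Σ_{n=0}^{95} s_n = Σ_{n=0}^{95} (⌈(n+1)α+ρ⌉ − ⌈nα+ρ⌉)
the sum telescopes: every ⌈nα+ρ⌉ with 0 < n < 96 appears once with + and once with −, leaving ⌈96α+ρ⌉ − ⌈0·α+ρ⌉
96α + ρ = (96·89) / 296 = 8544/296
ρ = 0/296
⌈8544/296⌉ = 29,  ⌈0/296⌉ = 0
#1s = 29 − 0 = 29

29


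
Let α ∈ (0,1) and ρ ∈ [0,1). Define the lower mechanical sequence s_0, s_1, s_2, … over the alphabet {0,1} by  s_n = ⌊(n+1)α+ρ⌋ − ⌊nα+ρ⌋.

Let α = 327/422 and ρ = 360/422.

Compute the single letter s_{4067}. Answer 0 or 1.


1

(n+1)α + ρ = (4068·327 + 360) / 422 = 1330596/422
nα + ρ     = (4067·327 + 360) / 422 = 1330269/422
⌊1330596/422⌋ = 3153,  ⌊1330269/422⌋ = 3152
s_{4067} = 3153 − 3152 = 1


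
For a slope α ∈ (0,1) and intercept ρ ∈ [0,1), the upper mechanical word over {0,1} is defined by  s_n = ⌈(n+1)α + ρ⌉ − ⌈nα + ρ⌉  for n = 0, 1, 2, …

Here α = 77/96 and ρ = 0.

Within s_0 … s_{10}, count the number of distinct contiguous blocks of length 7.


t_n = ⌈(n·77)/96⌉ for n = 0 … 11:
  n=0…9: ⌈0/96⌉=0 ⌈77/96⌉=1 ⌈154/96⌉=2 ⌈231/96⌉=3 ⌈308/96⌉=4 ⌈385/96⌉=5 ⌈462/96⌉=5 ⌈539/96⌉=6 ⌈616/96⌉=7 ⌈693/96⌉=8
  n=10…11: ⌈770/96⌉=9 ⌈847/96⌉=9
s_n = t_(n+1) − t_n for n = 0 … 10 gives
prefix = 11111011110
slide a length-7 window over [0..6] … [4..10] (5 windows); first occurrence of each distinct factor:
  [  0..  6] 1111101
  [  1..  7] 1111011
  [  2..  8] 1110111
  [  3..  9] 1101111
  [  4.. 10] 1011110
distinct factors: {1011110, 1101111, 1110111, 1111011, 1111101}
count = 5  (Sturmian bound for length 7 is 8)

5


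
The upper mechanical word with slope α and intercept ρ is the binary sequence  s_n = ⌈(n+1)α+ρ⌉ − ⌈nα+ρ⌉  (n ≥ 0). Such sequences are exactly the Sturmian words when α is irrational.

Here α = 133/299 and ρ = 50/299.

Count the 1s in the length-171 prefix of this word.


#1s = Σ_{n=0}^{170} s_n = Σ_{n=0}^{170} (⌈(n+1)α+ρ⌉ − ⌈nα+ρ⌉)
the sum telescopes: every ⌈nα+ρ⌉ with 0 < n < 171 appears once with + and once with −, leaving ⌈171α+ρ⌉ − ⌈0·α+ρ⌉
171α + ρ = (171·133 + 50) / 299 = 22793/299
ρ = 50/299
⌈22793/299⌉ = 77,  ⌈50/299⌉ = 1
#1s = 77 − 1 = 76

76


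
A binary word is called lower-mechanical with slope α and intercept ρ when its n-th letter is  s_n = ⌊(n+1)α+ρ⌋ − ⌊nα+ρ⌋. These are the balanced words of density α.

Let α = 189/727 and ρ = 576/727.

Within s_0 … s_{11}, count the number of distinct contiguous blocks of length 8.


4

t_n = ⌊(n·189+576)/727⌋ for n = 0 … 12:
  n=0…9: ⌊576/727⌋=0 ⌊765/727⌋=1 ⌊954/727⌋=1 ⌊1143/727⌋=1 ⌊1332/727⌋=1 ⌊1521/727⌋=2 ⌊1710/727⌋=2 ⌊1899/727⌋=2 ⌊2088/727⌋=2 ⌊2277/727⌋=3
  n=10…12: ⌊2466/727⌋=3 ⌊2655/727⌋=3 ⌊2844/727⌋=3
s_n = t_(n+1) − t_n for n = 0 … 11 gives
prefix = 100010001000
slide a length-8 window over [0..7] … [4..11] (5 windows); first occurrence of each distinct factor:
  [  0..  7] 10001000
  [  1..  8] 00010001
  [  2..  9] 00100010
  [  3.. 10] 01000100
  (the other 1 window repeats one of these)
distinct factors: {00010001, 00100010, 01000100, 10001000}
count = 4  (Sturmian bound for length 8 is 9)


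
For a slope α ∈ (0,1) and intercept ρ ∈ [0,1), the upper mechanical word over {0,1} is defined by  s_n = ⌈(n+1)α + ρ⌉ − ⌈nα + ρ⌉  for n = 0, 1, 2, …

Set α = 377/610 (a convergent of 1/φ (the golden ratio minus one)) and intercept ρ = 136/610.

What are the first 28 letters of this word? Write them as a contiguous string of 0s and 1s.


0110101101101011010110110101

n=0: ⌈(1·377+136)/610⌉ − ⌈(0·377+136)/610⌉ = ⌈513/610⌉ − ⌈136/610⌉ = 1 − 1 = 0
n=1: ⌈(2·377+136)/610⌉ − ⌈(1·377+136)/610⌉ = ⌈890/610⌉ − ⌈513/610⌉ = 2 − 1 = 1
n=2: ⌈(3·377+136)/610⌉ − ⌈(2·377+136)/610⌉ = ⌈1267/610⌉ − ⌈890/610⌉ = 3 − 2 = 1
n=3: ⌈(4·377+136)/610⌉ − ⌈(3·377+136)/610⌉ = ⌈1644/610⌉ − ⌈1267/610⌉ = 3 − 3 = 0
n=4: ⌈(5·377+136)/610⌉ − ⌈(4·377+136)/610⌉ = ⌈2021/610⌉ − ⌈1644/610⌉ = 4 − 3 = 1
n=5: ⌈(6·377+136)/610⌉ − ⌈(5·377+136)/610⌉ = ⌈2398/610⌉ − ⌈2021/610⌉ = 4 − 4 = 0
n=6: ⌈(7·377+136)/610⌉ − ⌈(6·377+136)/610⌉ = ⌈2775/610⌉ − ⌈2398/610⌉ = 5 − 4 = 1
n=7: ⌈(8·377+136)/610⌉ − ⌈(7·377+136)/610⌉ = ⌈3152/610⌉ − ⌈2775/610⌉ = 6 − 5 = 1
n=8: ⌈(9·377+136)/610⌉ − ⌈(8·377+136)/610⌉ = ⌈3529/610⌉ − ⌈3152/610⌉ = 6 − 6 = 0
n=9: ⌈(10·377+136)/610⌉ − ⌈(9·377+136)/610⌉ = ⌈3906/610⌉ − ⌈3529/610⌉ = 7 − 6 = 1
n=10: ⌈(11·377+136)/610⌉ − ⌈(10·377+136)/610⌉ = ⌈4283/610⌉ − ⌈3906/610⌉ = 8 − 7 = 1
n=11: ⌈(12·377+136)/610⌉ − ⌈(11·377+136)/610⌉ = ⌈4660/610⌉ − ⌈4283/610⌉ = 8 − 8 = 0
n=12: ⌈(13·377+136)/610⌉ − ⌈(12·377+136)/610⌉ = ⌈5037/610⌉ − ⌈4660/610⌉ = 9 − 8 = 1
n=13: ⌈(14·377+136)/610⌉ − ⌈(13·377+136)/610⌉ = ⌈5414/610⌉ − ⌈5037/610⌉ = 9 − 9 = 0
n=14: ⌈(15·377+136)/610⌉ − ⌈(14·377+136)/610⌉ = ⌈5791/610⌉ − ⌈5414/610⌉ = 10 − 9 = 1
n=15: ⌈(16·377+136)/610⌉ − ⌈(15·377+136)/610⌉ = ⌈6168/610⌉ − ⌈5791/610⌉ = 11 − 10 = 1
n=16: ⌈(17·377+136)/610⌉ − ⌈(16·377+136)/610⌉ = ⌈6545/610⌉ − ⌈6168/610⌉ = 11 − 11 = 0
n=17: ⌈(18·377+136)/610⌉ − ⌈(17·377+136)/610⌉ = ⌈6922/610⌉ − ⌈6545/610⌉ = 12 − 11 = 1
n=18: ⌈(19·377+136)/610⌉ − ⌈(18·377+136)/610⌉ = ⌈7299/610⌉ − ⌈6922/610⌉ = 12 − 12 = 0
n=19: ⌈(20·377+136)/610⌉ − ⌈(19·377+136)/610⌉ = ⌈7676/610⌉ − ⌈7299/610⌉ = 13 − 12 = 1
n=20: ⌈(21·377+136)/610⌉ − ⌈(20·377+136)/610⌉ = ⌈8053/610⌉ − ⌈7676/610⌉ = 14 − 13 = 1
n=21: ⌈(22·377+136)/610⌉ − ⌈(21·377+136)/610⌉ = ⌈8430/610⌉ − ⌈8053/610⌉ = 14 − 14 = 0
n=22: ⌈(23·377+136)/610⌉ − ⌈(22·377+136)/610⌉ = ⌈8807/610⌉ − ⌈8430/610⌉ = 15 − 14 = 1
n=23: ⌈(24·377+136)/610⌉ − ⌈(23·377+136)/610⌉ = ⌈9184/610⌉ − ⌈8807/610⌉ = 16 − 15 = 1
n=24: ⌈(25·377+136)/610⌉ − ⌈(24·377+136)/610⌉ = ⌈9561/610⌉ − ⌈9184/610⌉ = 16 − 16 = 0
n=25: ⌈(26·377+136)/610⌉ − ⌈(25·377+136)/610⌉ = ⌈9938/610⌉ − ⌈9561/610⌉ = 17 − 16 = 1
n=26: ⌈(27·377+136)/610⌉ − ⌈(26·377+136)/610⌉ = ⌈10315/610⌉ − ⌈9938/610⌉ = 17 − 17 = 0
n=27: ⌈(28·377+136)/610⌉ − ⌈(27·377+136)/610⌉ = ⌈10692/610⌉ − ⌈10315/610⌉ = 18 − 17 = 1


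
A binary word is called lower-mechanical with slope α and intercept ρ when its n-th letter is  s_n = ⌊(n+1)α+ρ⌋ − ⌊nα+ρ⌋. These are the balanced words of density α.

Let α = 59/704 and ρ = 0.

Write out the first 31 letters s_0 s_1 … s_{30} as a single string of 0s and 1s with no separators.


0000000000010000000000010000000

n=0: ⌊(1·59)/704⌋ − ⌊(0·59)/704⌋ = ⌊59/704⌋ − ⌊0/704⌋ = 0 − 0 = 0
n=1: ⌊(2·59)/704⌋ − ⌊(1·59)/704⌋ = ⌊118/704⌋ − ⌊59/704⌋ = 0 − 0 = 0
n=2: ⌊(3·59)/704⌋ − ⌊(2·59)/704⌋ = ⌊177/704⌋ − ⌊118/704⌋ = 0 − 0 = 0
n=3: ⌊(4·59)/704⌋ − ⌊(3·59)/704⌋ = ⌊236/704⌋ − ⌊177/704⌋ = 0 − 0 = 0
n=4: ⌊(5·59)/704⌋ − ⌊(4·59)/704⌋ = ⌊295/704⌋ − ⌊236/704⌋ = 0 − 0 = 0
n=5: ⌊(6·59)/704⌋ − ⌊(5·59)/704⌋ = ⌊354/704⌋ − ⌊295/704⌋ = 0 − 0 = 0
n=6: ⌊(7·59)/704⌋ − ⌊(6·59)/704⌋ = ⌊413/704⌋ − ⌊354/704⌋ = 0 − 0 = 0
n=7: ⌊(8·59)/704⌋ − ⌊(7·59)/704⌋ = ⌊472/704⌋ − ⌊413/704⌋ = 0 − 0 = 0
n=8: ⌊(9·59)/704⌋ − ⌊(8·59)/704⌋ = ⌊531/704⌋ − ⌊472/704⌋ = 0 − 0 = 0
n=9: ⌊(10·59)/704⌋ − ⌊(9·59)/704⌋ = ⌊590/704⌋ − ⌊531/704⌋ = 0 − 0 = 0
n=10: ⌊(11·59)/704⌋ − ⌊(10·59)/704⌋ = ⌊649/704⌋ − ⌊590/704⌋ = 0 − 0 = 0
n=11: ⌊(12·59)/704⌋ − ⌊(11·59)/704⌋ = ⌊708/704⌋ − ⌊649/704⌋ = 1 − 0 = 1
n=12: ⌊(13·59)/704⌋ − ⌊(12·59)/704⌋ = ⌊767/704⌋ − ⌊708/704⌋ = 1 − 1 = 0
n=13: ⌊(14·59)/704⌋ − ⌊(13·59)/704⌋ = ⌊826/704⌋ − ⌊767/704⌋ = 1 − 1 = 0
n=14: ⌊(15·59)/704⌋ − ⌊(14·59)/704⌋ = ⌊885/704⌋ − ⌊826/704⌋ = 1 − 1 = 0
n=15: ⌊(16·59)/704⌋ − ⌊(15·59)/704⌋ = ⌊944/704⌋ − ⌊885/704⌋ = 1 − 1 = 0
n=16: ⌊(17·59)/704⌋ − ⌊(16·59)/704⌋ = ⌊1003/704⌋ − ⌊944/704⌋ = 1 − 1 = 0
n=17: ⌊(18·59)/704⌋ − ⌊(17·59)/704⌋ = ⌊1062/704⌋ − ⌊1003/704⌋ = 1 − 1 = 0
n=18: ⌊(19·59)/704⌋ − ⌊(18·59)/704⌋ = ⌊1121/704⌋ − ⌊1062/704⌋ = 1 − 1 = 0
n=19: ⌊(20·59)/704⌋ − ⌊(19·59)/704⌋ = ⌊1180/704⌋ − ⌊1121/704⌋ = 1 − 1 = 0
n=20: ⌊(21·59)/704⌋ − ⌊(20·59)/704⌋ = ⌊1239/704⌋ − ⌊1180/704⌋ = 1 − 1 = 0
n=21: ⌊(22·59)/704⌋ − ⌊(21·59)/704⌋ = ⌊1298/704⌋ − ⌊1239/704⌋ = 1 − 1 = 0
n=22: ⌊(23·59)/704⌋ − ⌊(22·59)/704⌋ = ⌊1357/704⌋ − ⌊1298/704⌋ = 1 − 1 = 0
n=23: ⌊(24·59)/704⌋ − ⌊(23·59)/704⌋ = ⌊1416/704⌋ − ⌊1357/704⌋ = 2 − 1 = 1
n=24: ⌊(25·59)/704⌋ − ⌊(24·59)/704⌋ = ⌊1475/704⌋ − ⌊1416/704⌋ = 2 − 2 = 0
n=25: ⌊(26·59)/704⌋ − ⌊(25·59)/704⌋ = ⌊1534/704⌋ − ⌊1475/704⌋ = 2 − 2 = 0
n=26: ⌊(27·59)/704⌋ − ⌊(26·59)/704⌋ = ⌊1593/704⌋ − ⌊1534/704⌋ = 2 − 2 = 0
n=27: ⌊(28·59)/704⌋ − ⌊(27·59)/704⌋ = ⌊1652/704⌋ − ⌊1593/704⌋ = 2 − 2 = 0
n=28: ⌊(29·59)/704⌋ − ⌊(28·59)/704⌋ = ⌊1711/704⌋ − ⌊1652/704⌋ = 2 − 2 = 0
n=29: ⌊(30·59)/704⌋ − ⌊(29·59)/704⌋ = ⌊1770/704⌋ − ⌊1711/704⌋ = 2 − 2 = 0
n=30: ⌊(31·59)/704⌋ − ⌊(30·59)/704⌋ = ⌊1829/704⌋ − ⌊1770/704⌋ = 2 − 2 = 0


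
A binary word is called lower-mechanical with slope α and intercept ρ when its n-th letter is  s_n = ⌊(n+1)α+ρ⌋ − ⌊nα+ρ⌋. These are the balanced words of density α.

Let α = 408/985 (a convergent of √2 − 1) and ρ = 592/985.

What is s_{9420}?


0

(n+1)α + ρ = (9421·408 + 592) / 985 = 3844360/985
nα + ρ     = (9420·408 + 592) / 985 = 3843952/985
⌊3844360/985⌋ = 3902,  ⌊3843952/985⌋ = 3902
s_{9420} = 3902 − 3902 = 0


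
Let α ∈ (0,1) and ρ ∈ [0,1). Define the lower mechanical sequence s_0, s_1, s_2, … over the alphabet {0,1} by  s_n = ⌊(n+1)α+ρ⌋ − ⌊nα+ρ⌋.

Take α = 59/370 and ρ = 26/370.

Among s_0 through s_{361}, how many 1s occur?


57

#1s = Σ_{n=0}^{361} s_n = Σ_{n=0}^{361} (⌊(n+1)α+ρ⌋ − ⌊nα+ρ⌋)
the sum telescopes: every ⌊nα+ρ⌋ with 0 < n < 362 appears once with + and once with −, leaving ⌊362α+ρ⌋ − ⌊0·α+ρ⌋
362α + ρ = (362·59 + 26) / 370 = 21384/370
ρ = 26/370
⌊21384/370⌋ = 57,  ⌊26/370⌋ = 0
#1s = 57 − 0 = 57


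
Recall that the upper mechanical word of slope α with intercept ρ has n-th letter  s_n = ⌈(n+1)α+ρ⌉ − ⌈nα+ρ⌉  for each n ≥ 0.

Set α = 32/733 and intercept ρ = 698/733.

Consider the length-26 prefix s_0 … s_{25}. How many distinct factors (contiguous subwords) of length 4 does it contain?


t_n = ⌈(n·32+698)/733⌉ for n = 0 … 26:
  n=0…9: ⌈698/733⌉=1 ⌈730/733⌉=1 ⌈762/733⌉=2 ⌈794/733⌉=2 ⌈826/733⌉=2 ⌈858/733⌉=2 ⌈890/733⌉=2 ⌈922/733⌉=2 ⌈954/733⌉=2 ⌈986/733⌉=2
  n=10…19: ⌈1018/733⌉=2 ⌈1050/733⌉=2 ⌈1082/733⌉=2 ⌈1114/733⌉=2 ⌈1146/733⌉=2 ⌈1178/733⌉=2 ⌈1210/733⌉=2 ⌈1242/733⌉=2 ⌈1274/733⌉=2 ⌈1306/733⌉=2
  n=20…26: ⌈1338/733⌉=2 ⌈1370/733⌉=2 ⌈1402/733⌉=2 ⌈1434/733⌉=2 ⌈1466/733⌉=2 ⌈1498/733⌉=3 ⌈1530/733⌉=3
s_n = t_(n+1) − t_n for n = 0 … 25 gives
prefix = 01000000000000000000000010
slide a length-4 window over [0..3] … [22..25] (23 windows); first occurrence of each distinct factor:
  [  0..  3] 0100
  [  1..  4] 1000
  [  2..  5] 0000
  [ 21.. 24] 0001
  [ 22.. 25] 0010
  (the other 18 windows repeat one of these)
distinct factors: {0000, 0001, 0010, 0100, 1000}
count = 5  (Sturmian bound for length 4 is 5)

5


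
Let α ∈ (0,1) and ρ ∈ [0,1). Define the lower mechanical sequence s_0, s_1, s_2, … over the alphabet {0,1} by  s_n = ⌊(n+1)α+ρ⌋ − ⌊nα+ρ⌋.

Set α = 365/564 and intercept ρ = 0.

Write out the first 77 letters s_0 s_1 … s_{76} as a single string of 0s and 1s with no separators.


01011011011011011010110110110110110101101101101101101011011011011011010110110

n=0: ⌊(1·365)/564⌋ − ⌊(0·365)/564⌋ = ⌊365/564⌋ − ⌊0/564⌋ = 0 − 0 = 0
n=1: ⌊(2·365)/564⌋ − ⌊(1·365)/564⌋ = ⌊730/564⌋ − ⌊365/564⌋ = 1 − 0 = 1
n=2: ⌊(3·365)/564⌋ − ⌊(2·365)/564⌋ = ⌊1095/564⌋ − ⌊730/564⌋ = 1 − 1 = 0
n=3: ⌊(4·365)/564⌋ − ⌊(3·365)/564⌋ = ⌊1460/564⌋ − ⌊1095/564⌋ = 2 − 1 = 1
n=4: ⌊(5·365)/564⌋ − ⌊(4·365)/564⌋ = ⌊1825/564⌋ − ⌊1460/564⌋ = 3 − 2 = 1
n=5: ⌊(6·365)/564⌋ − ⌊(5·365)/564⌋ = ⌊2190/564⌋ − ⌊1825/564⌋ = 3 − 3 = 0
n=6: ⌊(7·365)/564⌋ − ⌊(6·365)/564⌋ = ⌊2555/564⌋ − ⌊2190/564⌋ = 4 − 3 = 1
n=7: ⌊(8·365)/564⌋ − ⌊(7·365)/564⌋ = ⌊2920/564⌋ − ⌊2555/564⌋ = 5 − 4 = 1
n=8: ⌊(9·365)/564⌋ − ⌊(8·365)/564⌋ = ⌊3285/564⌋ − ⌊2920/564⌋ = 5 − 5 = 0
n=9: ⌊(10·365)/564⌋ − ⌊(9·365)/564⌋ = ⌊3650/564⌋ − ⌊3285/564⌋ = 6 − 5 = 1
n=10: ⌊(11·365)/564⌋ − ⌊(10·365)/564⌋ = ⌊4015/564⌋ − ⌊3650/564⌋ = 7 − 6 = 1
n=11: ⌊(12·365)/564⌋ − ⌊(11·365)/564⌋ = ⌊4380/564⌋ − ⌊4015/564⌋ = 7 − 7 = 0
n=12: ⌊(13·365)/564⌋ − ⌊(12·365)/564⌋ = ⌊4745/564⌋ − ⌊4380/564⌋ = 8 − 7 = 1
n=13: ⌊(14·365)/564⌋ − ⌊(13·365)/564⌋ = ⌊5110/564⌋ − ⌊4745/564⌋ = 9 − 8 = 1
n=14: ⌊(15·365)/564⌋ − ⌊(14·365)/564⌋ = ⌊5475/564⌋ − ⌊5110/564⌋ = 9 − 9 = 0
n=15: ⌊(16·365)/564⌋ − ⌊(15·365)/564⌋ = ⌊5840/564⌋ − ⌊5475/564⌋ = 10 − 9 = 1
n=16: ⌊(17·365)/564⌋ − ⌊(16·365)/564⌋ = ⌊6205/564⌋ − ⌊5840/564⌋ = 11 − 10 = 1
n=17: ⌊(18·365)/564⌋ − ⌊(17·365)/564⌋ = ⌊6570/564⌋ − ⌊6205/564⌋ = 11 − 11 = 0
n=18: ⌊(19·365)/564⌋ − ⌊(18·365)/564⌋ = ⌊6935/564⌋ − ⌊6570/564⌋ = 12 − 11 = 1
n=19: ⌊(20·365)/564⌋ − ⌊(19·365)/564⌋ = ⌊7300/564⌋ − ⌊6935/564⌋ = 12 − 12 = 0
n=20: ⌊(21·365)/564⌋ − ⌊(20·365)/564⌋ = ⌊7665/564⌋ − ⌊7300/564⌋ = 13 − 12 = 1
n=21: ⌊(22·365)/564⌋ − ⌊(21·365)/564⌋ = ⌊8030/564⌋ − ⌊7665/564⌋ = 14 − 13 = 1
n=22: ⌊(23·365)/564⌋ − ⌊(22·365)/564⌋ = ⌊8395/564⌋ − ⌊8030/564⌋ = 14 − 14 = 0
n=23: ⌊(24·365)/564⌋ − ⌊(23·365)/564⌋ = ⌊8760/564⌋ − ⌊8395/564⌋ = 15 − 14 = 1
n=24: ⌊(25·365)/564⌋ − ⌊(24·365)/564⌋ = ⌊9125/564⌋ − ⌊8760/564⌋ = 16 − 15 = 1
n=25: ⌊(26·365)/564⌋ − ⌊(25·365)/564⌋ = ⌊9490/564⌋ − ⌊9125/564⌋ = 16 − 16 = 0
n=26: ⌊(27·365)/564⌋ − ⌊(26·365)/564⌋ = ⌊9855/564⌋ − ⌊9490/564⌋ = 17 − 16 = 1
n=27: ⌊(28·365)/564⌋ − ⌊(27·365)/564⌋ = ⌊10220/564⌋ − ⌊9855/564⌋ = 18 − 17 = 1
n=28: ⌊(29·365)/564⌋ − ⌊(28·365)/564⌋ = ⌊10585/564⌋ − ⌊10220/564⌋ = 18 − 18 = 0
n=29: ⌊(30·365)/564⌋ − ⌊(29·365)/564⌋ = ⌊10950/564⌋ − ⌊10585/564⌋ = 19 − 18 = 1
n=30: ⌊(31·365)/564⌋ − ⌊(30·365)/564⌋ = ⌊11315/564⌋ − ⌊10950/564⌋ = 20 − 19 = 1
n=31: ⌊(32·365)/564⌋ − ⌊(31·365)/564⌋ = ⌊11680/564⌋ − ⌊11315/564⌋ = 20 − 20 = 0
n=32: ⌊(33·365)/564⌋ − ⌊(32·365)/564⌋ = ⌊12045/564⌋ − ⌊11680/564⌋ = 21 − 20 = 1
n=33: ⌊(34·365)/564⌋ − ⌊(33·365)/564⌋ = ⌊12410/564⌋ − ⌊12045/564⌋ = 22 − 21 = 1
n=34: ⌊(35·365)/564⌋ − ⌊(34·365)/564⌋ = ⌊12775/564⌋ − ⌊12410/564⌋ = 22 − 22 = 0
n=35: ⌊(36·365)/564⌋ − ⌊(35·365)/564⌋ = ⌊13140/564⌋ − ⌊12775/564⌋ = 23 − 22 = 1
n=36: ⌊(37·365)/564⌋ − ⌊(36·365)/564⌋ = ⌊13505/564⌋ − ⌊13140/564⌋ = 23 − 23 = 0
n=37: ⌊(38·365)/564⌋ − ⌊(37·365)/564⌋ = ⌊13870/564⌋ − ⌊13505/564⌋ = 24 − 23 = 1
n=38: ⌊(39·365)/564⌋ − ⌊(38·365)/564⌋ = ⌊14235/564⌋ − ⌊13870/564⌋ = 25 − 24 = 1
n=39: ⌊(40·365)/564⌋ − ⌊(39·365)/564⌋ = ⌊14600/564⌋ − ⌊14235/564⌋ = 25 − 25 = 0
n=40: ⌊(41·365)/564⌋ − ⌊(40·365)/564⌋ = ⌊14965/564⌋ − ⌊14600/564⌋ = 26 − 25 = 1
n=41: ⌊(42·365)/564⌋ − ⌊(41·365)/564⌋ = ⌊15330/564⌋ − ⌊14965/564⌋ = 27 − 26 = 1
n=42: ⌊(43·365)/564⌋ − ⌊(42·365)/564⌋ = ⌊15695/564⌋ − ⌊15330/564⌋ = 27 − 27 = 0
n=43: ⌊(44·365)/564⌋ − ⌊(43·365)/564⌋ = ⌊16060/564⌋ − ⌊15695/564⌋ = 28 − 27 = 1
n=44: ⌊(45·365)/564⌋ − ⌊(44·365)/564⌋ = ⌊16425/564⌋ − ⌊16060/564⌋ = 29 − 28 = 1
n=45: ⌊(46·365)/564⌋ − ⌊(45·365)/564⌋ = ⌊16790/564⌋ − ⌊16425/564⌋ = 29 − 29 = 0
n=46: ⌊(47·365)/564⌋ − ⌊(46·365)/564⌋ = ⌊17155/564⌋ − ⌊16790/564⌋ = 30 − 29 = 1
n=47: ⌊(48·365)/564⌋ − ⌊(47·365)/564⌋ = ⌊17520/564⌋ − ⌊17155/564⌋ = 31 − 30 = 1
n=48: ⌊(49·365)/564⌋ − ⌊(48·365)/564⌋ = ⌊17885/564⌋ − ⌊17520/564⌋ = 31 − 31 = 0
n=49: ⌊(50·365)/564⌋ − ⌊(49·365)/564⌋ = ⌊18250/564⌋ − ⌊17885/564⌋ = 32 − 31 = 1
n=50: ⌊(51·365)/564⌋ − ⌊(50·365)/564⌋ = ⌊18615/564⌋ − ⌊18250/564⌋ = 33 − 32 = 1
n=51: ⌊(52·365)/564⌋ − ⌊(51·365)/564⌋ = ⌊18980/564⌋ − ⌊18615/564⌋ = 33 − 33 = 0
n=52: ⌊(53·365)/564⌋ − ⌊(52·365)/564⌋ = ⌊19345/564⌋ − ⌊18980/564⌋ = 34 − 33 = 1
n=53: ⌊(54·365)/564⌋ − ⌊(53·365)/564⌋ = ⌊19710/564⌋ − ⌊19345/564⌋ = 34 − 34 = 0
n=54: ⌊(55·365)/564⌋ − ⌊(54·365)/564⌋ = ⌊20075/564⌋ − ⌊19710/564⌋ = 35 − 34 = 1
n=55: ⌊(56·365)/564⌋ − ⌊(55·365)/564⌋ = ⌊20440/564⌋ − ⌊20075/564⌋ = 36 − 35 = 1
n=56: ⌊(57·365)/564⌋ − ⌊(56·365)/564⌋ = ⌊20805/564⌋ − ⌊20440/564⌋ = 36 − 36 = 0
n=57: ⌊(58·365)/564⌋ − ⌊(57·365)/564⌋ = ⌊21170/564⌋ − ⌊20805/564⌋ = 37 − 36 = 1
n=58: ⌊(59·365)/564⌋ − ⌊(58·365)/564⌋ = ⌊21535/564⌋ − ⌊21170/564⌋ = 38 − 37 = 1
n=59: ⌊(60·365)/564⌋ − ⌊(59·365)/564⌋ = ⌊21900/564⌋ − ⌊21535/564⌋ = 38 − 38 = 0
n=60: ⌊(61·365)/564⌋ − ⌊(60·365)/564⌋ = ⌊22265/564⌋ − ⌊21900/564⌋ = 39 − 38 = 1
n=61: ⌊(62·365)/564⌋ − ⌊(61·365)/564⌋ = ⌊22630/564⌋ − ⌊22265/564⌋ = 40 − 39 = 1
n=62: ⌊(63·365)/564⌋ − ⌊(62·365)/564⌋ = ⌊22995/564⌋ − ⌊22630/564⌋ = 40 − 40 = 0
n=63: ⌊(64·365)/564⌋ − ⌊(63·365)/564⌋ = ⌊23360/564⌋ − ⌊22995/564⌋ = 41 − 40 = 1
n=64: ⌊(65·365)/564⌋ − ⌊(64·365)/564⌋ = ⌊23725/564⌋ − ⌊23360/564⌋ = 42 − 41 = 1
n=65: ⌊(66·365)/564⌋ − ⌊(65·365)/564⌋ = ⌊24090/564⌋ − ⌊23725/564⌋ = 42 − 42 = 0
n=66: ⌊(67·365)/564⌋ − ⌊(66·365)/564⌋ = ⌊24455/564⌋ − ⌊24090/564⌋ = 43 − 42 = 1
n=67: ⌊(68·365)/564⌋ − ⌊(67·365)/564⌋ = ⌊24820/564⌋ − ⌊24455/564⌋ = 44 − 43 = 1
n=68: ⌊(69·365)/564⌋ − ⌊(68·365)/564⌋ = ⌊25185/564⌋ − ⌊24820/564⌋ = 44 − 44 = 0
n=69: ⌊(70·365)/564⌋ − ⌊(69·365)/564⌋ = ⌊25550/564⌋ − ⌊25185/564⌋ = 45 − 44 = 1
n=70: ⌊(71·365)/564⌋ − ⌊(70·365)/564⌋ = ⌊25915/564⌋ − ⌊25550/564⌋ = 45 − 45 = 0
n=71: ⌊(72·365)/564⌋ − ⌊(71·365)/564⌋ = ⌊26280/564⌋ − ⌊25915/564⌋ = 46 − 45 = 1
n=72: ⌊(73·365)/564⌋ − ⌊(72·365)/564⌋ = ⌊26645/564⌋ − ⌊26280/564⌋ = 47 − 46 = 1
n=73: ⌊(74·365)/564⌋ − ⌊(73·365)/564⌋ = ⌊27010/564⌋ − ⌊26645/564⌋ = 47 − 47 = 0
n=74: ⌊(75·365)/564⌋ − ⌊(74·365)/564⌋ = ⌊27375/564⌋ − ⌊27010/564⌋ = 48 − 47 = 1
n=75: ⌊(76·365)/564⌋ − ⌊(75·365)/564⌋ = ⌊27740/564⌋ − ⌊27375/564⌋ = 49 − 48 = 1
n=76: ⌊(77·365)/564⌋ − ⌊(76·365)/564⌋ = ⌊28105/564⌋ − ⌊27740/564⌋ = 49 − 49 = 0


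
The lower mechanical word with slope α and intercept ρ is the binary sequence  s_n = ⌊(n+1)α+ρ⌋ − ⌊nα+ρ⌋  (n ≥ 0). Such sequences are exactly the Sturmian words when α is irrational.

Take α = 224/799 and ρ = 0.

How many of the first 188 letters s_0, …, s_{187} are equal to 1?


52

#1s = Σ_{n=0}^{187} s_n = Σ_{n=0}^{187} (⌊(n+1)α+ρ⌋ − ⌊nα+ρ⌋)
the sum telescopes: every ⌊nα+ρ⌋ with 0 < n < 188 appears once with + and once with −, leaving ⌊188α+ρ⌋ − ⌊0·α+ρ⌋
188α + ρ = (188·224) / 799 = 42112/799
ρ = 0/799
⌊42112/799⌋ = 52,  ⌊0/799⌋ = 0
#1s = 52 − 0 = 52


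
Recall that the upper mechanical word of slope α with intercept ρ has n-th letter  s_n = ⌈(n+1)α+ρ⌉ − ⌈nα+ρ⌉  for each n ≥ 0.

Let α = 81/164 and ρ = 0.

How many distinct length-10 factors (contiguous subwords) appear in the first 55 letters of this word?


t_n = ⌈(n·81)/164⌉ for n = 0 … 55:
  n=0…9: ⌈0/164⌉=0 ⌈81/164⌉=1 ⌈162/164⌉=1 ⌈243/164⌉=2 ⌈324/164⌉=2 ⌈405/164⌉=3 ⌈486/164⌉=3 ⌈567/164⌉=4 ⌈648/164⌉=4 ⌈729/164⌉=5
  n=10…19: ⌈810/164⌉=5 ⌈891/164⌉=6 ⌈972/164⌉=6 ⌈1053/164⌉=7 ⌈1134/164⌉=7 ⌈1215/164⌉=8 ⌈1296/164⌉=8 ⌈1377/164⌉=9 ⌈1458/164⌉=9 ⌈1539/164⌉=10
  n=20…29: ⌈1620/164⌉=10 ⌈1701/164⌉=11 ⌈1782/164⌉=11 ⌈1863/164⌉=12 ⌈1944/164⌉=12 ⌈2025/164⌉=13 ⌈2106/164⌉=13 ⌈2187/164⌉=14 ⌈2268/164⌉=14 ⌈2349/164⌉=15
  n=30…39: ⌈2430/164⌉=15 ⌈2511/164⌉=16 ⌈2592/164⌉=16 ⌈2673/164⌉=17 ⌈2754/164⌉=17 ⌈2835/164⌉=18 ⌈2916/164⌉=18 ⌈2997/164⌉=19 ⌈3078/164⌉=19 ⌈3159/164⌉=20
  n=40…49: ⌈3240/164⌉=20 ⌈3321/164⌉=21 ⌈3402/164⌉=21 ⌈3483/164⌉=22 ⌈3564/164⌉=22 ⌈3645/164⌉=23 ⌈3726/164⌉=23 ⌈3807/164⌉=24 ⌈3888/164⌉=24 ⌈3969/164⌉=25
  n=50…55: ⌈4050/164⌉=25 ⌈4131/164⌉=26 ⌈4212/164⌉=26 ⌈4293/164⌉=27 ⌈4374/164⌉=27 ⌈4455/164⌉=28
s_n = t_(n+1) − t_n for n = 0 … 54 gives
prefix = 1010101010101010101010101010101010101010101010101010101
slide a length-10 window over [0..9] … [45..54] (46 windows); first occurrence of each distinct factor:
  [  0..  9] 1010101010
  [  1.. 10] 0101010101
  (the other 44 windows repeat one of these)
distinct factors: {0101010101, 1010101010}
count = 2  (Sturmian bound for length 10 is 11)

2


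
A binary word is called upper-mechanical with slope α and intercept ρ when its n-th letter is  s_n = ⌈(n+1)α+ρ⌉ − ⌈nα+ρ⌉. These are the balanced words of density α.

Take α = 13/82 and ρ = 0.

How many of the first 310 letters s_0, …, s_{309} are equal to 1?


50

#1s = Σ_{n=0}^{309} s_n = Σ_{n=0}^{309} (⌈(n+1)α+ρ⌉ − ⌈nα+ρ⌉)
the sum telescopes: every ⌈nα+ρ⌉ with 0 < n < 310 appears once with + and once with −, leaving ⌈310α+ρ⌉ − ⌈0·α+ρ⌉
310α + ρ = (310·13) / 82 = 4030/82
ρ = 0/82
⌈4030/82⌉ = 50,  ⌈0/82⌉ = 0
#1s = 50 − 0 = 50


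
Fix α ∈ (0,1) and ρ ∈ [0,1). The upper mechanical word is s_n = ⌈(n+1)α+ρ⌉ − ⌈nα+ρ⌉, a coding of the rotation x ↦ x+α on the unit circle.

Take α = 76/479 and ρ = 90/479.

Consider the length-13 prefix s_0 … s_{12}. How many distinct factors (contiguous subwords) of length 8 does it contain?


t_n = ⌈(n·76+90)/479⌉ for n = 0 … 13:
  n=0…9: ⌈90/479⌉=1 ⌈166/479⌉=1 ⌈242/479⌉=1 ⌈318/479⌉=1 ⌈394/479⌉=1 ⌈470/479⌉=1 ⌈546/479⌉=2 ⌈622/479⌉=2 ⌈698/479⌉=2 ⌈774/479⌉=2
  n=10…13: ⌈850/479⌉=2 ⌈926/479⌉=2 ⌈1002/479⌉=3 ⌈1078/479⌉=3
s_n = t_(n+1) − t_n for n = 0 … 12 gives
prefix = 0000010000010
slide a length-8 window over [0..7] … [5..12] (6 windows); first occurrence of each distinct factor:
  [  0..  7] 00000100
  [  1..  8] 00001000
  [  2..  9] 00010000
  [  3.. 10] 00100000
  [  4.. 11] 01000001
  [  5.. 12] 10000010
distinct factors: {00000100, 00001000, 00010000, 00100000, 01000001, 10000010}
count = 6  (Sturmian bound for length 8 is 9)

6


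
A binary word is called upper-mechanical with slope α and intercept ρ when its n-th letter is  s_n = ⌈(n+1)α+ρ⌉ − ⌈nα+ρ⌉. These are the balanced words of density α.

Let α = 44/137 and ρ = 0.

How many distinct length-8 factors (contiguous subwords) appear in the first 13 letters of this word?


t_n = ⌈(n·44)/137⌉ for n = 0 … 13:
  n=0…9: ⌈0/137⌉=0 ⌈44/137⌉=1 ⌈88/137⌉=1 ⌈132/137⌉=1 ⌈176/137⌉=2 ⌈220/137⌉=2 ⌈264/137⌉=2 ⌈308/137⌉=3 ⌈352/137⌉=3 ⌈396/137⌉=3
  n=10…13: ⌈440/137⌉=4 ⌈484/137⌉=4 ⌈528/137⌉=4 ⌈572/137⌉=5
s_n = t_(n+1) − t_n for n = 0 … 12 gives
prefix = 1001001001001
slide a length-8 window over [0..7] … [5..12] (6 windows); first occurrence of each distinct factor:
  [  0..  7] 10010010
  [  1..  8] 00100100
  [  2..  9] 01001001
  (the other 3 windows repeat one of these)
distinct factors: {00100100, 01001001, 10010010}
count = 3  (Sturmian bound for length 8 is 9)

3


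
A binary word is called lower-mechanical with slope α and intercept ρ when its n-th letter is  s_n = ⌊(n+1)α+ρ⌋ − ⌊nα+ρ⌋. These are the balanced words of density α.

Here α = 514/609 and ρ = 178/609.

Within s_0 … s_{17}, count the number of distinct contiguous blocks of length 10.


9

t_n = ⌊(n·514+178)/609⌋ for n = 0 … 18:
  n=0…9: ⌊178/609⌋=0 ⌊692/609⌋=1 ⌊1206/609⌋=1 ⌊1720/609⌋=2 ⌊2234/609⌋=3 ⌊2748/609⌋=4 ⌊3262/609⌋=5 ⌊3776/609⌋=6 ⌊4290/609⌋=7 ⌊4804/609⌋=7
  n=10…18: ⌊5318/609⌋=8 ⌊5832/609⌋=9 ⌊6346/609⌋=10 ⌊6860/609⌋=11 ⌊7374/609⌋=12 ⌊7888/609⌋=12 ⌊8402/609⌋=13 ⌊8916/609⌋=14 ⌊9430/609⌋=15
s_n = t_(n+1) − t_n for n = 0 … 17 gives
prefix = 101111110111110111
slide a length-10 window over [0..9] … [8..17] (9 windows); first occurrence of each distinct factor:
  [  0..  9] 1011111101
  [  1.. 10] 0111111011
  [  2.. 11] 1111110111
  [  3.. 12] 1111101111
  [  4.. 13] 1111011111
  [  5.. 14] 1110111110
  [  6.. 15] 1101111101
  [  7.. 16] 1011111011
  [  8.. 17] 0111110111
distinct factors: {0111110111, 0111111011, 1011111011, 1011111101, 1101111101, 1110111110, 1111011111, 1111101111, 1111110111}
count = 9  (Sturmian bound for length 10 is 11)


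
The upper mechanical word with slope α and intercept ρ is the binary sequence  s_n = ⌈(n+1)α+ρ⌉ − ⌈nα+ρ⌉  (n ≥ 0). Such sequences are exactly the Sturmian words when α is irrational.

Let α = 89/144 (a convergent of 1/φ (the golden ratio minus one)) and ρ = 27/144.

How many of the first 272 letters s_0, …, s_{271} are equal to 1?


#1s = Σ_{n=0}^{271} s_n = Σ_{n=0}^{271} (⌈(n+1)α+ρ⌉ − ⌈nα+ρ⌉)
the sum telescopes: every ⌈nα+ρ⌉ with 0 < n < 272 appears once with + and once with −, leaving ⌈272α+ρ⌉ − ⌈0·α+ρ⌉
272α + ρ = (272·89 + 27) / 144 = 24235/144
ρ = 27/144
⌈24235/144⌉ = 169,  ⌈27/144⌉ = 1
#1s = 169 − 1 = 168

168


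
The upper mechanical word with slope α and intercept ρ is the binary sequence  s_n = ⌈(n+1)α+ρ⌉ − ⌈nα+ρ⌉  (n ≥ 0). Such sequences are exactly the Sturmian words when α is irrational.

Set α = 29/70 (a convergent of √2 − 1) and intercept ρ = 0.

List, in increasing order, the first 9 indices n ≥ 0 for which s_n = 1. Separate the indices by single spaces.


n=0: ⌈29/70⌉−⌈0/70⌉ = 1−0 = 1  ← one
n=1: ⌈58/70⌉−⌈29/70⌉ = 1−1 = 0
n=2: ⌈87/70⌉−⌈58/70⌉ = 2−1 = 1  ← one
n=3: ⌈116/70⌉−⌈87/70⌉ = 2−2 = 0
n=4: ⌈145/70⌉−⌈116/70⌉ = 3−2 = 1  ← one
n=5: ⌈174/70⌉−⌈145/70⌉ = 3−3 = 0
n=6: ⌈203/70⌉−⌈174/70⌉ = 3−3 = 0
n=7: ⌈232/70⌉−⌈203/70⌉ = 4−3 = 1  ← one
n=8: ⌈261/70⌉−⌈232/70⌉ = 4−4 = 0
n=9: ⌈290/70⌉−⌈261/70⌉ = 5−4 = 1  ← one
n=10: ⌈319/70⌉−⌈290/70⌉ = 5−5 = 0
n=11: ⌈348/70⌉−⌈319/70⌉ = 5−5 = 0
n=12: ⌈377/70⌉−⌈348/70⌉ = 6−5 = 1  ← one
n=13: ⌈406/70⌉−⌈377/70⌉ = 6−6 = 0
n=14: ⌈435/70⌉−⌈406/70⌉ = 7−6 = 1  ← one
n=15: ⌈464/70⌉−⌈435/70⌉ = 7−7 = 0
n=16: ⌈493/70⌉−⌈464/70⌉ = 8−7 = 1  ← one
n=17: ⌈522/70⌉−⌈493/70⌉ = 8−8 = 0
n=18: ⌈551/70⌉−⌈522/70⌉ = 8−8 = 0
n=19: ⌈580/70⌉−⌈551/70⌉ = 9−8 = 1  ← one
positions of the first 9 ones: 0 2 4 7 9 12 14 16 19

0 2 4 7 9 12 14 16 19


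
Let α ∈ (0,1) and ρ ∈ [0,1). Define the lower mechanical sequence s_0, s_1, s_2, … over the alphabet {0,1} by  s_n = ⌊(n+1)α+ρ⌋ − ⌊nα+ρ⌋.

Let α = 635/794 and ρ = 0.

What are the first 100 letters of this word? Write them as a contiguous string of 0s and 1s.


n=0: ⌊(1·635)/794⌋ − ⌊(0·635)/794⌋ = ⌊635/794⌋ − ⌊0/794⌋ = 0 − 0 = 0
n=1: ⌊(2·635)/794⌋ − ⌊(1·635)/794⌋ = ⌊1270/794⌋ − ⌊635/794⌋ = 1 − 0 = 1
n=2: ⌊(3·635)/794⌋ − ⌊(2·635)/794⌋ = ⌊1905/794⌋ − ⌊1270/794⌋ = 2 − 1 = 1
n=3: ⌊(4·635)/794⌋ − ⌊(3·635)/794⌋ = ⌊2540/794⌋ − ⌊1905/794⌋ = 3 − 2 = 1
n=4: ⌊(5·635)/794⌋ − ⌊(4·635)/794⌋ = ⌊3175/794⌋ − ⌊2540/794⌋ = 3 − 3 = 0
n=5: ⌊(6·635)/794⌋ − ⌊(5·635)/794⌋ = ⌊3810/794⌋ − ⌊3175/794⌋ = 4 − 3 = 1
n=6: ⌊(7·635)/794⌋ − ⌊(6·635)/794⌋ = ⌊4445/794⌋ − ⌊3810/794⌋ = 5 − 4 = 1
n=7: ⌊(8·635)/794⌋ − ⌊(7·635)/794⌋ = ⌊5080/794⌋ − ⌊4445/794⌋ = 6 − 5 = 1
n=8: ⌊(9·635)/794⌋ − ⌊(8·635)/794⌋ = ⌊5715/794⌋ − ⌊5080/794⌋ = 7 − 6 = 1
n=9: ⌊(10·635)/794⌋ − ⌊(9·635)/794⌋ = ⌊6350/794⌋ − ⌊5715/794⌋ = 7 − 7 = 0
n=10: ⌊(11·635)/794⌋ − ⌊(10·635)/794⌋ = ⌊6985/794⌋ − ⌊6350/794⌋ = 8 − 7 = 1
n=11: ⌊(12·635)/794⌋ − ⌊(11·635)/794⌋ = ⌊7620/794⌋ − ⌊6985/794⌋ = 9 − 8 = 1
n=12: ⌊(13·635)/794⌋ − ⌊(12·635)/794⌋ = ⌊8255/794⌋ − ⌊7620/794⌋ = 10 − 9 = 1
n=13: ⌊(14·635)/794⌋ − ⌊(13·635)/794⌋ = ⌊8890/794⌋ − ⌊8255/794⌋ = 11 − 10 = 1
n=14: ⌊(15·635)/794⌋ − ⌊(14·635)/794⌋ = ⌊9525/794⌋ − ⌊8890/794⌋ = 11 − 11 = 0
n=15: ⌊(16·635)/794⌋ − ⌊(15·635)/794⌋ = ⌊10160/794⌋ − ⌊9525/794⌋ = 12 − 11 = 1
n=16: ⌊(17·635)/794⌋ − ⌊(16·635)/794⌋ = ⌊10795/794⌋ − ⌊10160/794⌋ = 13 − 12 = 1
n=17: ⌊(18·635)/794⌋ − ⌊(17·635)/794⌋ = ⌊11430/794⌋ − ⌊10795/794⌋ = 14 − 13 = 1
n=18: ⌊(19·635)/794⌋ − ⌊(18·635)/794⌋ = ⌊12065/794⌋ − ⌊11430/794⌋ = 15 − 14 = 1
n=19: ⌊(20·635)/794⌋ − ⌊(19·635)/794⌋ = ⌊12700/794⌋ − ⌊12065/794⌋ = 15 − 15 = 0
n=20: ⌊(21·635)/794⌋ − ⌊(20·635)/794⌋ = ⌊13335/794⌋ − ⌊12700/794⌋ = 16 − 15 = 1
n=21: ⌊(22·635)/794⌋ − ⌊(21·635)/794⌋ = ⌊13970/794⌋ − ⌊13335/794⌋ = 17 − 16 = 1
n=22: ⌊(23·635)/794⌋ − ⌊(22·635)/794⌋ = ⌊14605/794⌋ − ⌊13970/794⌋ = 18 − 17 = 1
n=23: ⌊(24·635)/794⌋ − ⌊(23·635)/794⌋ = ⌊15240/794⌋ − ⌊14605/794⌋ = 19 − 18 = 1
n=24: ⌊(25·635)/794⌋ − ⌊(24·635)/794⌋ = ⌊15875/794⌋ − ⌊15240/794⌋ = 19 − 19 = 0
n=25: ⌊(26·635)/794⌋ − ⌊(25·635)/794⌋ = ⌊16510/794⌋ − ⌊15875/794⌋ = 20 − 19 = 1
n=26: ⌊(27·635)/794⌋ − ⌊(26·635)/794⌋ = ⌊17145/794⌋ − ⌊16510/794⌋ = 21 − 20 = 1
n=27: ⌊(28·635)/794⌋ − ⌊(27·635)/794⌋ = ⌊17780/794⌋ − ⌊17145/794⌋ = 22 − 21 = 1
n=28: ⌊(29·635)/794⌋ − ⌊(28·635)/794⌋ = ⌊18415/794⌋ − ⌊17780/794⌋ = 23 − 22 = 1
n=29: ⌊(30·635)/794⌋ − ⌊(29·635)/794⌋ = ⌊19050/794⌋ − ⌊18415/794⌋ = 23 − 23 = 0
n=30: ⌊(31·635)/794⌋ − ⌊(30·635)/794⌋ = ⌊19685/794⌋ − ⌊19050/794⌋ = 24 − 23 = 1
n=31: ⌊(32·635)/794⌋ − ⌊(31·635)/794⌋ = ⌊20320/794⌋ − ⌊19685/794⌋ = 25 − 24 = 1
n=32: ⌊(33·635)/794⌋ − ⌊(32·635)/794⌋ = ⌊20955/794⌋ − ⌊20320/794⌋ = 26 − 25 = 1
n=33: ⌊(34·635)/794⌋ − ⌊(33·635)/794⌋ = ⌊21590/794⌋ − ⌊20955/794⌋ = 27 − 26 = 1
n=34: ⌊(35·635)/794⌋ − ⌊(34·635)/794⌋ = ⌊22225/794⌋ − ⌊21590/794⌋ = 27 − 27 = 0
n=35: ⌊(36·635)/794⌋ − ⌊(35·635)/794⌋ = ⌊22860/794⌋ − ⌊22225/794⌋ = 28 − 27 = 1
n=36: ⌊(37·635)/794⌋ − ⌊(36·635)/794⌋ = ⌊23495/794⌋ − ⌊22860/794⌋ = 29 − 28 = 1
n=37: ⌊(38·635)/794⌋ − ⌊(37·635)/794⌋ = ⌊24130/794⌋ − ⌊23495/794⌋ = 30 − 29 = 1
n=38: ⌊(39·635)/794⌋ − ⌊(38·635)/794⌋ = ⌊24765/794⌋ − ⌊24130/794⌋ = 31 − 30 = 1
n=39: ⌊(40·635)/794⌋ − ⌊(39·635)/794⌋ = ⌊25400/794⌋ − ⌊24765/794⌋ = 31 − 31 = 0
n=40: ⌊(41·635)/794⌋ − ⌊(40·635)/794⌋ = ⌊26035/794⌋ − ⌊25400/794⌋ = 32 − 31 = 1
n=41: ⌊(42·635)/794⌋ − ⌊(41·635)/794⌋ = ⌊26670/794⌋ − ⌊26035/794⌋ = 33 − 32 = 1
n=42: ⌊(43·635)/794⌋ − ⌊(42·635)/794⌋ = ⌊27305/794⌋ − ⌊26670/794⌋ = 34 − 33 = 1
n=43: ⌊(44·635)/794⌋ − ⌊(43·635)/794⌋ = ⌊27940/794⌋ − ⌊27305/794⌋ = 35 − 34 = 1
n=44: ⌊(45·635)/794⌋ − ⌊(44·635)/794⌋ = ⌊28575/794⌋ − ⌊27940/794⌋ = 35 − 35 = 0
n=45: ⌊(46·635)/794⌋ − ⌊(45·635)/794⌋ = ⌊29210/794⌋ − ⌊28575/794⌋ = 36 − 35 = 1
n=46: ⌊(47·635)/794⌋ − ⌊(46·635)/794⌋ = ⌊29845/794⌋ − ⌊29210/794⌋ = 37 − 36 = 1
n=47: ⌊(48·635)/794⌋ − ⌊(47·635)/794⌋ = ⌊30480/794⌋ − ⌊29845/794⌋ = 38 − 37 = 1
n=48: ⌊(49·635)/794⌋ − ⌊(48·635)/794⌋ = ⌊31115/794⌋ − ⌊30480/794⌋ = 39 − 38 = 1
n=49: ⌊(50·635)/794⌋ − ⌊(49·635)/794⌋ = ⌊31750/794⌋ − ⌊31115/794⌋ = 39 − 39 = 0
n=50: ⌊(51·635)/794⌋ − ⌊(50·635)/794⌋ = ⌊32385/794⌋ − ⌊31750/794⌋ = 40 − 39 = 1
n=51: ⌊(52·635)/794⌋ − ⌊(51·635)/794⌋ = ⌊33020/794⌋ − ⌊32385/794⌋ = 41 − 40 = 1
n=52: ⌊(53·635)/794⌋ − ⌊(52·635)/794⌋ = ⌊33655/794⌋ − ⌊33020/794⌋ = 42 − 41 = 1
n=53: ⌊(54·635)/794⌋ − ⌊(53·635)/794⌋ = ⌊34290/794⌋ − ⌊33655/794⌋ = 43 − 42 = 1
n=54: ⌊(55·635)/794⌋ − ⌊(54·635)/794⌋ = ⌊34925/794⌋ − ⌊34290/794⌋ = 43 − 43 = 0
n=55: ⌊(56·635)/794⌋ − ⌊(55·635)/794⌋ = ⌊35560/794⌋ − ⌊34925/794⌋ = 44 − 43 = 1
n=56: ⌊(57·635)/794⌋ − ⌊(56·635)/794⌋ = ⌊36195/794⌋ − ⌊35560/794⌋ = 45 − 44 = 1
n=57: ⌊(58·635)/794⌋ − ⌊(57·635)/794⌋ = ⌊36830/794⌋ − ⌊36195/794⌋ = 46 − 45 = 1
n=58: ⌊(59·635)/794⌋ − ⌊(58·635)/794⌋ = ⌊37465/794⌋ − ⌊36830/794⌋ = 47 − 46 = 1
n=59: ⌊(60·635)/794⌋ − ⌊(59·635)/794⌋ = ⌊38100/794⌋ − ⌊37465/794⌋ = 47 − 47 = 0
n=60: ⌊(61·635)/794⌋ − ⌊(60·635)/794⌋ = ⌊38735/794⌋ − ⌊38100/794⌋ = 48 − 47 = 1
n=61: ⌊(62·635)/794⌋ − ⌊(61·635)/794⌋ = ⌊39370/794⌋ − ⌊38735/794⌋ = 49 − 48 = 1
n=62: ⌊(63·635)/794⌋ − ⌊(62·635)/794⌋ = ⌊40005/794⌋ − ⌊39370/794⌋ = 50 − 49 = 1
n=63: ⌊(64·635)/794⌋ − ⌊(63·635)/794⌋ = ⌊40640/794⌋ − ⌊40005/794⌋ = 51 − 50 = 1
n=64: ⌊(65·635)/794⌋ − ⌊(64·635)/794⌋ = ⌊41275/794⌋ − ⌊40640/794⌋ = 51 − 51 = 0
n=65: ⌊(66·635)/794⌋ − ⌊(65·635)/794⌋ = ⌊41910/794⌋ − ⌊41275/794⌋ = 52 − 51 = 1
n=66: ⌊(67·635)/794⌋ − ⌊(66·635)/794⌋ = ⌊42545/794⌋ − ⌊41910/794⌋ = 53 − 52 = 1
n=67: ⌊(68·635)/794⌋ − ⌊(67·635)/794⌋ = ⌊43180/794⌋ − ⌊42545/794⌋ = 54 − 53 = 1
n=68: ⌊(69·635)/794⌋ − ⌊(68·635)/794⌋ = ⌊43815/794⌋ − ⌊43180/794⌋ = 55 − 54 = 1
n=69: ⌊(70·635)/794⌋ − ⌊(69·635)/794⌋ = ⌊44450/794⌋ − ⌊43815/794⌋ = 55 − 55 = 0
n=70: ⌊(71·635)/794⌋ − ⌊(70·635)/794⌋ = ⌊45085/794⌋ − ⌊44450/794⌋ = 56 − 55 = 1
n=71: ⌊(72·635)/794⌋ − ⌊(71·635)/794⌋ = ⌊45720/794⌋ − ⌊45085/794⌋ = 57 − 56 = 1
n=72: ⌊(73·635)/794⌋ − ⌊(72·635)/794⌋ = ⌊46355/794⌋ − ⌊45720/794⌋ = 58 − 57 = 1
n=73: ⌊(74·635)/794⌋ − ⌊(73·635)/794⌋ = ⌊46990/794⌋ − ⌊46355/794⌋ = 59 − 58 = 1
n=74: ⌊(75·635)/794⌋ − ⌊(74·635)/794⌋ = ⌊47625/794⌋ − ⌊46990/794⌋ = 59 − 59 = 0
n=75: ⌊(76·635)/794⌋ − ⌊(75·635)/794⌋ = ⌊48260/794⌋ − ⌊47625/794⌋ = 60 − 59 = 1
n=76: ⌊(77·635)/794⌋ − ⌊(76·635)/794⌋ = ⌊48895/794⌋ − ⌊48260/794⌋ = 61 − 60 = 1
n=77: ⌊(78·635)/794⌋ − ⌊(77·635)/794⌋ = ⌊49530/794⌋ − ⌊48895/794⌋ = 62 − 61 = 1
n=78: ⌊(79·635)/794⌋ − ⌊(78·635)/794⌋ = ⌊50165/794⌋ − ⌊49530/794⌋ = 63 − 62 = 1
n=79: ⌊(80·635)/794⌋ − ⌊(79·635)/794⌋ = ⌊50800/794⌋ − ⌊50165/794⌋ = 63 − 63 = 0
n=80: ⌊(81·635)/794⌋ − ⌊(80·635)/794⌋ = ⌊51435/794⌋ − ⌊50800/794⌋ = 64 − 63 = 1
n=81: ⌊(82·635)/794⌋ − ⌊(81·635)/794⌋ = ⌊52070/794⌋ − ⌊51435/794⌋ = 65 − 64 = 1
n=82: ⌊(83·635)/794⌋ − ⌊(82·635)/794⌋ = ⌊52705/794⌋ − ⌊52070/794⌋ = 66 − 65 = 1
n=83: ⌊(84·635)/794⌋ − ⌊(83·635)/794⌋ = ⌊53340/794⌋ − ⌊52705/794⌋ = 67 − 66 = 1
n=84: ⌊(85·635)/794⌋ − ⌊(84·635)/794⌋ = ⌊53975/794⌋ − ⌊53340/794⌋ = 67 − 67 = 0
n=85: ⌊(86·635)/794⌋ − ⌊(85·635)/794⌋ = ⌊54610/794⌋ − ⌊53975/794⌋ = 68 − 67 = 1
n=86: ⌊(87·635)/794⌋ − ⌊(86·635)/794⌋ = ⌊55245/794⌋ − ⌊54610/794⌋ = 69 − 68 = 1
n=87: ⌊(88·635)/794⌋ − ⌊(87·635)/794⌋ = ⌊55880/794⌋ − ⌊55245/794⌋ = 70 − 69 = 1
n=88: ⌊(89·635)/794⌋ − ⌊(88·635)/794⌋ = ⌊56515/794⌋ − ⌊55880/794⌋ = 71 − 70 = 1
n=89: ⌊(90·635)/794⌋ − ⌊(89·635)/794⌋ = ⌊57150/794⌋ − ⌊56515/794⌋ = 71 − 71 = 0
n=90: ⌊(91·635)/794⌋ − ⌊(90·635)/794⌋ = ⌊57785/794⌋ − ⌊57150/794⌋ = 72 − 71 = 1
n=91: ⌊(92·635)/794⌋ − ⌊(91·635)/794⌋ = ⌊58420/794⌋ − ⌊57785/794⌋ = 73 − 72 = 1
n=92: ⌊(93·635)/794⌋ − ⌊(92·635)/794⌋ = ⌊59055/794⌋ − ⌊58420/794⌋ = 74 − 73 = 1
n=93: ⌊(94·635)/794⌋ − ⌊(93·635)/794⌋ = ⌊59690/794⌋ − ⌊59055/794⌋ = 75 − 74 = 1
n=94: ⌊(95·635)/794⌋ − ⌊(94·635)/794⌋ = ⌊60325/794⌋ − ⌊59690/794⌋ = 75 − 75 = 0
n=95: ⌊(96·635)/794⌋ − ⌊(95·635)/794⌋ = ⌊60960/794⌋ − ⌊60325/794⌋ = 76 − 75 = 1
n=96: ⌊(97·635)/794⌋ − ⌊(96·635)/794⌋ = ⌊61595/794⌋ − ⌊60960/794⌋ = 77 − 76 = 1
n=97: ⌊(98·635)/794⌋ − ⌊(97·635)/794⌋ = ⌊62230/794⌋ − ⌊61595/794⌋ = 78 − 77 = 1
n=98: ⌊(99·635)/794⌋ − ⌊(98·635)/794⌋ = ⌊62865/794⌋ − ⌊62230/794⌋ = 79 − 78 = 1
n=99: ⌊(100·635)/794⌋ − ⌊(99·635)/794⌋ = ⌊63500/794⌋ − ⌊62865/794⌋ = 79 − 79 = 0

0111011110111101111011110111101111011110111101111011110111101111011110111101111011110111101111011110


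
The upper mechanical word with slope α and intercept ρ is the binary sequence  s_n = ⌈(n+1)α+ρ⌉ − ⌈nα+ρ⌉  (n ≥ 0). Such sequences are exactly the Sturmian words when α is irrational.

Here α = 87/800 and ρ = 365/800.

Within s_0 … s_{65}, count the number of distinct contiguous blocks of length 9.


10

t_n = ⌈(n·87+365)/800⌉ for n = 0 … 66:
  n=0…9: ⌈365/800⌉=1 ⌈452/800⌉=1 ⌈539/800⌉=1 ⌈626/800⌉=1 ⌈713/800⌉=1 ⌈800/800⌉=1 ⌈887/800⌉=2 ⌈974/800⌉=2 ⌈1061/800⌉=2 ⌈1148/800⌉=2
  n=10…19: ⌈1235/800⌉=2 ⌈1322/800⌉=2 ⌈1409/800⌉=2 ⌈1496/800⌉=2 ⌈1583/800⌉=2 ⌈1670/800⌉=3 ⌈1757/800⌉=3 ⌈1844/800⌉=3 ⌈1931/800⌉=3 ⌈2018/800⌉=3
  n=20…29: ⌈2105/800⌉=3 ⌈2192/800⌉=3 ⌈2279/800⌉=3 ⌈2366/800⌉=3 ⌈2453/800⌉=4 ⌈2540/800⌉=4 ⌈2627/800⌉=4 ⌈2714/800⌉=4 ⌈2801/800⌉=4 ⌈2888/800⌉=4
  n=30…39: ⌈2975/800⌉=4 ⌈3062/800⌉=4 ⌈3149/800⌉=4 ⌈3236/800⌉=5 ⌈3323/800⌉=5 ⌈3410/800⌉=5 ⌈3497/800⌉=5 ⌈3584/800⌉=5 ⌈3671/800⌉=5 ⌈3758/800⌉=5
  n=40…49: ⌈3845/800⌉=5 ⌈3932/800⌉=5 ⌈4019/800⌉=6 ⌈4106/800⌉=6 ⌈4193/800⌉=6 ⌈4280/800⌉=6 ⌈4367/800⌉=6 ⌈4454/800⌉=6 ⌈4541/800⌉=6 ⌈4628/800⌉=6
  n=50…59: ⌈4715/800⌉=6 ⌈4802/800⌉=7 ⌈4889/800⌉=7 ⌈4976/800⌉=7 ⌈5063/800⌉=7 ⌈5150/800⌉=7 ⌈5237/800⌉=7 ⌈5324/800⌉=7 ⌈5411/800⌉=7 ⌈5498/800⌉=7
  n=60…66: ⌈5585/800⌉=7 ⌈5672/800⌉=8 ⌈5759/800⌉=8 ⌈5846/800⌉=8 ⌈5933/800⌉=8 ⌈6020/800⌉=8 ⌈6107/800⌉=8
s_n = t_(n+1) − t_n for n = 0 … 65 gives
prefix = 000001000000001000000001000000001000000001000000001000000000100000
slide a length-9 window over [0..8] … [57..65] (58 windows); first occurrence of each distinct factor:
  [  0..  8] 000001000
  [  1..  9] 000010000
  [  2.. 10] 000100000
  [  3.. 11] 001000000
  [  4.. 12] 010000000
  [  5.. 13] 100000000
  [  6.. 14] 000000001
  [  7.. 15] 000000010
  [  8.. 16] 000000100
  [ 51.. 59] 000000000
  (the other 48 windows repeat one of these)
distinct factors: {000000000, 000000001, 000000010, 000000100, 000001000, 000010000, 000100000, 001000000, 010000000, 100000000}
count = 10  (Sturmian bound for length 9 is 10)
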